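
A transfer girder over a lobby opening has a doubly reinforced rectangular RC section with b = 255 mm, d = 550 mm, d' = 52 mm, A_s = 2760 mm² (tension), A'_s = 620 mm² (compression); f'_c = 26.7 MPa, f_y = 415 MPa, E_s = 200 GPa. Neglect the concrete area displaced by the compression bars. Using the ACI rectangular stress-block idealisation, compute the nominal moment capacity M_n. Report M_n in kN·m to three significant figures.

M_n ≈ 548 kN·m

Assume both tension and compression steel yield.
Net tension couple steel: A_s − A'_s = 2140 mm².
a = (A_s − A'_s) f_y / (0.85 f'_c b) = 888100/(0.85 × 26.7 × 255) = 153.46 mm.
c = a/β₁ = 153.46/0.85 = 180.54 mm; ε'_s = 0.003(c − d')/c = 0.0021 ≥ f_y/E_s = 0.0021, so compression steel does yield.
M_n = (A_s − A'_s) f_y (d − a/2) + A'_s f_y (d − d') = [888100 × (550 − 76.73) + 257300 × (550 − 52)] × 10⁻⁶ = 420.31 + 128.14 = 548.45 kN·m.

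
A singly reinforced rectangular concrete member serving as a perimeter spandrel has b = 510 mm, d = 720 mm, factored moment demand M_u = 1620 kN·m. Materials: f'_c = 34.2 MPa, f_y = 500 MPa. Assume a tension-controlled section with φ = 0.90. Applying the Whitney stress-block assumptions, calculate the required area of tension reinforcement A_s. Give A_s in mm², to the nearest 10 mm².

A_s ≈ 5780 mm²

M_n = M_u/φ = 1620/0.90 = 1800 kN·m.
With M_n = 0.85 f'_c a b (d − a/2), solve the quadratic for a:
a = d − √(d² − 2M_n/(0.85 f'_c b)) = 720 − √(720² − 2 × 1800×10⁶/(0.85 × 34.2 × 510)) = 195.04 mm.
A_s = 0.85 f'_c a b / f_y = 0.85 × 34.2 × 195.04 × 510 / 500 = 5783.2 mm².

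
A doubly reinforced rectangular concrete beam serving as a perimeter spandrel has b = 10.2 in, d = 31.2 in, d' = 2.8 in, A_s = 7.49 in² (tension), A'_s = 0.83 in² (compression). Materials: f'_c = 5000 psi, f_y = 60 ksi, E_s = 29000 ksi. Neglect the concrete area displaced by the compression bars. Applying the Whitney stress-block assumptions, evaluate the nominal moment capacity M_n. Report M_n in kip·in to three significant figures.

M_n ≈ 12000 kip·in

Assume both steels yield.
a = (A_s − A'_s) f_y/(0.85 f'_c b) = (7.49 − 0.83) × 60/(0.85 × 5 × 10.2) = 9.218 in.
c = a/β₁ = 9.218/0.8 = 11.523 in; ε'_s = 0.003(c − d')/c = 0.0023 ≥ ε_y = 0.0021, so the compression steel yields.
M_n = (A_s − A'_s) f_y (d − a/2) + A'_s f_y (d − d') = 399.6 × (31.2 − 4.609) + 49.8 × (31.2 − 2.8) = 10625.8 + 1414.3 = 12040.1 kip·in.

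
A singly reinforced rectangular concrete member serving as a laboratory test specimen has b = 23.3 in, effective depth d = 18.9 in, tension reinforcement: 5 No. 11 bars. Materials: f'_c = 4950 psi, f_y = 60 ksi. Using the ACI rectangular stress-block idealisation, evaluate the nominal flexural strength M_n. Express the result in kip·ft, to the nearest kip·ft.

A_s = 5 × 1.56 = 7.8 in².
T = A_s f_y = 7.8 × 60 = 468 kips.
a = T/(0.85 f'_c b) = 468/(0.85 × 4.95 × 23.3) = 4.774 in.
M_n = T(d − a/2) = 468 × (18.9 − 2.387) = 7728.1 kip·in = 7728.1/12 = 644.01 kip·ft.

M_n ≈ 644 kip·ft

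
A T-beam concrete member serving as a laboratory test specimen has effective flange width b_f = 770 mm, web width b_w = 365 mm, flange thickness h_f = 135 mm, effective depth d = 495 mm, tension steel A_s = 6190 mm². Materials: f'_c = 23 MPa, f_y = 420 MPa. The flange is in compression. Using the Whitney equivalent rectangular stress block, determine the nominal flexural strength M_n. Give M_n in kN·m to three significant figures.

Tension: T = A_s f_y = 6190 × 420 = 2599800 N.
Try a within the flange: a = T/(0.85 f'_c b_f) = 2599800/(0.85 × 23 × 770) = 172.70 mm.
a = 172.70 > h_f = 135 mm: the block extends into the web. Split into flange-overhang and web parts.
C_f = 0.85 f'_c (b_f − b_w) h_f = 0.85 × 23 × (770 − 365) × 135 = 1068896 N.
Remaining web compression depth: a_w = (T − C_f)/(0.85 f'_c b_w) = (2599800 − 1068896)/(0.85 × 23 × 365) = 214.54 mm.
M_n = C_f(d − h_f/2) + (T − C_f)(d − a_w/2) = 1068896 × (495 − 67.5) + 1530904 × (495 − 107.27) = 456.95 + 593.58 = 1050.53 × 10⁶ N·mm.
M_n = 1050.53 kN·m.

M_n ≈ 1050 kN·m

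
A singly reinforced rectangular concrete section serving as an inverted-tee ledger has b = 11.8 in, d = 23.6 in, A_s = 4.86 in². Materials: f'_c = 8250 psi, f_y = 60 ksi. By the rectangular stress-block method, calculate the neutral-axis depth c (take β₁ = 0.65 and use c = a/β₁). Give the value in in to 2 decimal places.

c ≈ 5.42 in

T = A_s f_y = 4.86 × 60 = 291.6 kips.
a = T/(0.85 f'_c b) = 291.6/(0.85 × 8.25 × 11.8) = 3.5240 in.
With β₁ = 0.65, c = a/β₁ = 3.5240/0.65 = 5.42 in.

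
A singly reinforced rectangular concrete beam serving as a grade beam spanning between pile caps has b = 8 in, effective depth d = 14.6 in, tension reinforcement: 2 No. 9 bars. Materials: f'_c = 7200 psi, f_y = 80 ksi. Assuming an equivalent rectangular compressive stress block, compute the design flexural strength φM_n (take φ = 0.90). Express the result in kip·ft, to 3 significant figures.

φM_n ≈ 156 kip·ft

A_s = 2 × 1 = 2 in².
T = A_s f_y = 2 × 80 = 160 kips.
a = T/(0.85 f'_c b) = 160/(0.85 × 7.2 × 8) = 3.268 in.
M_n = T(d − a/2) = 160 × (14.6 − 1.634) = 2074.6 kip·in = 2074.6/12 = 172.88 kip·ft.
φM_n = 0.90 × 172.88 = 155.59 kip·ft.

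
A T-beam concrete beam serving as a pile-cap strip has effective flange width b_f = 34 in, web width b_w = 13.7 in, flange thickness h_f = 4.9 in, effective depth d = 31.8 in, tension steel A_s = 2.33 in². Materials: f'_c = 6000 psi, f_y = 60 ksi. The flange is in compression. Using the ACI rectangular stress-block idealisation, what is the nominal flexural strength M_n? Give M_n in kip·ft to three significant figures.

M_n ≈ 366 kip·ft

Tension: T = A_s f_y = 2.33 × 60 = 139.8 kips.
Try a within the flange: a = T/(0.85 f'_c b_f) = 139.8/(0.85 × 6 × 34) = 0.806 in.
Since a = 0.806 ≤ h_f = 4.9 in, the stress block lies entirely in the flange; analyse as a rectangular beam of width b_f.
M_n = T(d − a/2) = 139.8 × (31.8 − 0.403) = 4389.3 kip·in.
M_n = 4389.3/12 = 365.78 kip·ft.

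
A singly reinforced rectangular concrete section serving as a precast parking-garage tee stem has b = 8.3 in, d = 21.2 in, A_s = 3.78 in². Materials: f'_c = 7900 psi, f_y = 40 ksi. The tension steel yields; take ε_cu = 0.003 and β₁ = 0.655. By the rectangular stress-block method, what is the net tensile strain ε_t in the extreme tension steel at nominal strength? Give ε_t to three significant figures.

a = A_s f_y/(0.85 f'_c b) = 2.713 in.
β₁ = 0.655, so c = a/β₁ = 2.713/0.655 = 4.142 in.
From the linear strain diagram with ε_cu = 0.003: ε_t = 0.003 (d − c)/c = 0.003 × (21.2 − 4.142)/4.142 = 0.0124.
Since ε_t ≥ 0.005, the section is tension-controlled.

ε_t ≈ 0.0124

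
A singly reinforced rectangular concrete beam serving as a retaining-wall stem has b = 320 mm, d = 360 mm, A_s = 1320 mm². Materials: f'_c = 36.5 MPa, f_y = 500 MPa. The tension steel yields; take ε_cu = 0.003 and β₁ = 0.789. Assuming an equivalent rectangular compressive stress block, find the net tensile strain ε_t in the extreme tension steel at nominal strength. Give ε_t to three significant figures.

a = A_s f_y/(0.85 f'_c b) = 66.48 mm.
β₁ = 0.789, so c = a/β₁ = 66.48/0.789 = 84.26 mm.
From the linear strain diagram with ε_cu = 0.003: ε_t = 0.003 (d − c)/c = 0.003 × (360 − 84.26)/84.26 = 0.00982.
Since ε_t ≥ 0.005, the section is tension-controlled.

ε_t ≈ 0.00982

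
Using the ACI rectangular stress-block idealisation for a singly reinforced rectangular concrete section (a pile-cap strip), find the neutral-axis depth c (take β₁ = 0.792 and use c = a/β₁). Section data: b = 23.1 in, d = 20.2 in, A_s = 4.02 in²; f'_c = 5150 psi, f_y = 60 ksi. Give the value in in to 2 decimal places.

T = A_s f_y = 4.02 × 60 = 241.2 kips.
a = T/(0.85 f'_c b) = 241.2/(0.85 × 5.15 × 23.1) = 2.3853 in.
With β₁ = 0.792, c = a/β₁ = 2.3853/0.792 = 3.01 in.

c ≈ 3.01 in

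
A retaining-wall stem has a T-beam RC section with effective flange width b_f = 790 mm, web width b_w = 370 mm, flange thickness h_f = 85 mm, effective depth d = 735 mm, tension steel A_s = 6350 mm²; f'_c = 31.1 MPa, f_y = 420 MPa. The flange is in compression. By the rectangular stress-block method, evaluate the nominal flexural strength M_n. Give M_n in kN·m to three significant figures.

Tension: T = A_s f_y = 6350 × 420 = 2667000 N.
Try a within the flange: a = T/(0.85 f'_c b_f) = 2667000/(0.85 × 31.1 × 790) = 127.71 mm.
a = 127.71 > h_f = 85 mm: the block extends into the web. Split into flange-overhang and web parts.
C_f = 0.85 f'_c (b_f − b_w) h_f = 0.85 × 31.1 × (790 − 370) × 85 = 943730 N.
Remaining web compression depth: a_w = (T − C_f)/(0.85 f'_c b_w) = (2667000 − 943730)/(0.85 × 31.1 × 370) = 176.19 mm.
M_n = C_f(d − h_f/2) + (T − C_f)(d − a_w/2) = 943730 × (735 − 42.5) + 1723270 × (735 − 88.095) = 653.53 + 1114.79 = 1768.32 × 10⁶ N·mm.
M_n = 1768.32 kN·m.

M_n ≈ 1770 kN·m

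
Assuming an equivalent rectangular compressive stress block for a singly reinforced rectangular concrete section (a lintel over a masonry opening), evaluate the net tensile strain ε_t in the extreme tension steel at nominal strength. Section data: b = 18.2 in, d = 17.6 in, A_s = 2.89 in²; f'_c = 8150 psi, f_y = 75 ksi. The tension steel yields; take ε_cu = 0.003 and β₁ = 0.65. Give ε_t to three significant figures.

a = A_s f_y/(0.85 f'_c b) = 1.719 in.
β₁ = 0.65, so c = a/β₁ = 1.719/0.65 = 2.645 in.
From the linear strain diagram with ε_cu = 0.003: ε_t = 0.003 (d − c)/c = 0.003 × (17.6 − 2.645)/2.645 = 0.0170.
Since ε_t ≥ 0.005, the section is tension-controlled.

ε_t ≈ 0.0170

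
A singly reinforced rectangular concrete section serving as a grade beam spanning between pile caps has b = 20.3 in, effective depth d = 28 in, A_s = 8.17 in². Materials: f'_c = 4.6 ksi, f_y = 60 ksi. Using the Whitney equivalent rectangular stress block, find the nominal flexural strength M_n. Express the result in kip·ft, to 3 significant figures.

M_n ≈ 1020 kip·ft

T = A_s f_y = 8.17 × 60 = 490.2 kips.
a = T/(0.85 f'_c b) = 490.2/(0.85 × 4.6 × 20.3) = 6.176 in.
M_n = T(d − a/2) = 490.2 × (28 − 3.088) = 12211.9 kip·in = 12211.9/12 = 1017.66 kip·ft.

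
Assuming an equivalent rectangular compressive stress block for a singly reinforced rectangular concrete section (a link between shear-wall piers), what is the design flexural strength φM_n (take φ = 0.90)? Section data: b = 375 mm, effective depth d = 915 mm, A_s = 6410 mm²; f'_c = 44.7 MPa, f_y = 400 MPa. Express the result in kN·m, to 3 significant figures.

φM_n ≈ 1900 kN·m

T = A_s f_y = 6410 × 400 = 2564000 N = 2564 kN.
From C = T: a = T/(0.85 f'_c b) = 2564000/(0.85 × 44.7 × 375) = 179.95 mm.
M_n = T(d − a/2) = 2564 kN × (915 − 89.975) mm = 2115.36 kN·m.
φM_n = 0.90 × 2115.36 = 1903.82 kN·m.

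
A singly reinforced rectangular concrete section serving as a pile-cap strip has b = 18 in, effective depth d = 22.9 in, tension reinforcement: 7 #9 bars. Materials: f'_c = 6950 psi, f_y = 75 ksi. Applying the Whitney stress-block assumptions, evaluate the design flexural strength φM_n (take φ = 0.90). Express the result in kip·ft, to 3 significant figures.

φM_n ≈ 804 kip·ft

A_s = 7 × 1 = 7 in².
T = A_s f_y = 7 × 75 = 525 kips.
a = T/(0.85 f'_c b) = 525/(0.85 × 6.95 × 18) = 4.937 in.
M_n = T(d − a/2) = 525 × (22.9 − 2.4685) = 10726.5 kip·in = 10726.5/12 = 893.88 kip·ft.
φM_n = 0.90 × 893.88 = 804.49 kip·ft.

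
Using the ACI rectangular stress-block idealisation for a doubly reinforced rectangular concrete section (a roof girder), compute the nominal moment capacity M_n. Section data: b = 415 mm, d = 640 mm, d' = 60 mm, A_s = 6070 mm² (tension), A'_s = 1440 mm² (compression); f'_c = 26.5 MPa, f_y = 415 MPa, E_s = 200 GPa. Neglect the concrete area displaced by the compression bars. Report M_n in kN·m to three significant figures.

M_n ≈ 1380 kN·m

Assume both tension and compression steel yield.
Net tension couple steel: A_s − A'_s = 4630 mm².
a = (A_s − A'_s) f_y / (0.85 f'_c b) = 1921450/(0.85 × 26.5 × 415) = 205.55 mm.
c = a/β₁ = 205.55/0.85 = 241.82 mm; ε'_s = 0.003(c − d')/c = 0.0023 ≥ f_y/E_s = 0.0021, so compression steel does yield.
M_n = (A_s − A'_s) f_y (d − a/2) + A'_s f_y (d − d') = [1921450 × (640 − 102.775) + 597600 × (640 − 60)] × 10⁻⁶ = 1032.25 + 346.61 = 1378.86 kN·m.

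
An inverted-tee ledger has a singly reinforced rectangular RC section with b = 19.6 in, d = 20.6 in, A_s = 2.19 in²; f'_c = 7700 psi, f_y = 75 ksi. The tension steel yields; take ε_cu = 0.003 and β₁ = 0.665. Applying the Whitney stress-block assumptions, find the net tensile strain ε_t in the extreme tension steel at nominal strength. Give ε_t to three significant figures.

a = A_s f_y/(0.85 f'_c b) = 1.280 in.
β₁ = 0.665, so c = a/β₁ = 1.280/0.665 = 1.925 in.
From the linear strain diagram with ε_cu = 0.003: ε_t = 0.003 (d − c)/c = 0.003 × (20.6 − 1.925)/1.925 = 0.0291.
Since ε_t ≥ 0.005, the section is tension-controlled.

ε_t ≈ 0.0291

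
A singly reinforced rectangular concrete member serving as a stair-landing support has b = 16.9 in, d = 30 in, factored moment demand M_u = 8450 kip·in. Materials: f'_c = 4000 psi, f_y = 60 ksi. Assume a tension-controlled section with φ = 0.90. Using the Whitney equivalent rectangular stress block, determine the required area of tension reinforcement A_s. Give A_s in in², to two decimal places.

M_n = M_u/φ = 8450/0.90 = 9388.89 kip·in.
From M_n = 0.85 f'_c a b (d − a/2):
a = d − √(d² − 2M_n/(0.85 f'_c b)) = 30 − √(30² − 2 × 9388.89/(0.85 × 4 × 16.9)) = 6.058 in.
A_s = 0.85 f'_c a b / f_y = 0.85 × 4 × 6.058 × 16.9 / 60 = 5.802 in².

A_s ≈ 5.80 in²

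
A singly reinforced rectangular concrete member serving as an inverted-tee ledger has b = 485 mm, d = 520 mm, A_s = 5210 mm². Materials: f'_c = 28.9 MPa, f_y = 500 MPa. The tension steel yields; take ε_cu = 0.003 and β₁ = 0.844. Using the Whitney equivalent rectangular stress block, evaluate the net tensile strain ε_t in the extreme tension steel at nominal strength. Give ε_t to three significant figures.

ε_t ≈ 0.00302

a = A_s f_y/(0.85 f'_c b) = 218.65 mm.
β₁ = 0.844, so c = a/β₁ = 218.65/0.844 = 259.06 mm.
From the linear strain diagram with ε_cu = 0.003: ε_t = 0.003 (d − c)/c = 0.003 × (520 − 259.06)/259.06 = 0.00302.
ε_t < 0.004 — the section is over-reinforced for flexure under ACI limits.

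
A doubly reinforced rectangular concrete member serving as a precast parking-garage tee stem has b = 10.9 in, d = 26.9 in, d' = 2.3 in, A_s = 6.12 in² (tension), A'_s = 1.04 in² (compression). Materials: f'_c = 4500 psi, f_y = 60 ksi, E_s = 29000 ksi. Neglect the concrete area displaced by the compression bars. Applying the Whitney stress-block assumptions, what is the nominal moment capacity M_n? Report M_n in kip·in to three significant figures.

Assume both steels yield.
a = (A_s − A'_s) f_y/(0.85 f'_c b) = (6.12 − 1.04) × 60/(0.85 × 4.5 × 10.9) = 7.311 in.
c = a/β₁ = 7.311/0.825 = 8.862 in; ε'_s = 0.003(c − d')/c = 0.0022 ≥ ε_y = 0.0021, so the compression steel yields.
M_n = (A_s − A'_s) f_y (d − a/2) + A'_s f_y (d − d') = 304.8 × (26.9 − 3.6555) + 62.4 × (26.9 − 2.3) = 7084.9 + 1535.0 = 8619.9 kip·in.

M_n ≈ 8620 kip·in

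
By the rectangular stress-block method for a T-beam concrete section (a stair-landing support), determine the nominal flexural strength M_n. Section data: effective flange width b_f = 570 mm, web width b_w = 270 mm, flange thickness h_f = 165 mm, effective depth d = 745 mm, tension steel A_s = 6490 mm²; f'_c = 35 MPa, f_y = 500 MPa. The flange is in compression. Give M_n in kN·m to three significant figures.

M_n ≈ 2100 kN·m

Tension: T = A_s f_y = 6490 × 500 = 3245000 N.
Try a within the flange: a = T/(0.85 f'_c b_f) = 3245000/(0.85 × 35 × 570) = 191.36 mm.
a = 191.36 > h_f = 165 mm: the block extends into the web. Split into flange-overhang and web parts.
C_f = 0.85 f'_c (b_f − b_w) h_f = 0.85 × 35 × (570 − 270) × 165 = 1472625 N.
Remaining web compression depth: a_w = (T − C_f)/(0.85 f'_c b_w) = (3245000 − 1472625)/(0.85 × 35 × 270) = 220.65 mm.
M_n = C_f(d − h_f/2) + (T − C_f)(d − a_w/2) = 1472625 × (745 − 82.5) + 1772375 × (745 − 110.325) = 975.61 + 1124.88 = 2100.49 × 10⁶ N·mm.
M_n = 2100.49 kN·m.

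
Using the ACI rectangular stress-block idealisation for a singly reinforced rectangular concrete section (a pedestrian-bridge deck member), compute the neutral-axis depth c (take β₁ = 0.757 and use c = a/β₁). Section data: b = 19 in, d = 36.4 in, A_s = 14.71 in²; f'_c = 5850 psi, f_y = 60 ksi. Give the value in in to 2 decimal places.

T = A_s f_y = 14.71 × 60 = 882.6 kips.
a = T/(0.85 f'_c b) = 882.6/(0.85 × 5.85 × 19) = 9.3419 in.
With β₁ = 0.757, c = a/β₁ = 9.3419/0.757 = 12.34 in.

c ≈ 12.34 in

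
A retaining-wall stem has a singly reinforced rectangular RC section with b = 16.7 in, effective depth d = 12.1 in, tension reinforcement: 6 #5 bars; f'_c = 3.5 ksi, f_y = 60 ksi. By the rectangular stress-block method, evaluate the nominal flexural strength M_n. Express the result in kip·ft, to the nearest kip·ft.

A_s = 6 × 0.31 = 1.86 in².
T = A_s f_y = 1.86 × 60 = 111.6 kips.
a = T/(0.85 f'_c b) = 111.6/(0.85 × 3.5 × 16.7) = 2.246 in.
M_n = T(d − a/2) = 111.6 × (12.1 − 1.123) = 1225.0 kip·in = 1225.0/12 = 102.08 kip·ft.

M_n ≈ 102 kip·ft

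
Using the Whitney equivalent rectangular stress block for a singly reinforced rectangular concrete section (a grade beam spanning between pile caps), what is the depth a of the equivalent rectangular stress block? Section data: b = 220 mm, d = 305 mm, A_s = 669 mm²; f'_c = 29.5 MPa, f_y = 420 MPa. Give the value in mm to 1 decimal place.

T = A_s f_y = 669 × 420 = 280980 N = 280.98 kN.
Setting C = 0.85 f'_c a b equal to T: a = 280980/(0.85 × 29.5 × 220) = 50.9 mm.

a ≈ 50.9 mm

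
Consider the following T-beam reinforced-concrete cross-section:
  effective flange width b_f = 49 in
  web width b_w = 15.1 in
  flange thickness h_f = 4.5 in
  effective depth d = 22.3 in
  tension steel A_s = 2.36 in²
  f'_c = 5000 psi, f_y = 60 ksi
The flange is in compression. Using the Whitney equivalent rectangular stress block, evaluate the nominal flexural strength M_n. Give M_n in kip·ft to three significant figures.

M_n ≈ 259 kip·ft

Tension: T = A_s f_y = 2.36 × 60 = 141.6 kips.
Try a within the flange: a = T/(0.85 f'_c b_f) = 141.6/(0.85 × 5 × 49) = 0.680 in.
Since a = 0.680 ≤ h_f = 4.5 in, the stress block lies entirely in the flange; analyse as a rectangular beam of width b_f.
M_n = T(d − a/2) = 141.6 × (22.3 − 0.34) = 3109.5 kip·in.
M_n = 3109.5/12 = 259.13 kip·ft.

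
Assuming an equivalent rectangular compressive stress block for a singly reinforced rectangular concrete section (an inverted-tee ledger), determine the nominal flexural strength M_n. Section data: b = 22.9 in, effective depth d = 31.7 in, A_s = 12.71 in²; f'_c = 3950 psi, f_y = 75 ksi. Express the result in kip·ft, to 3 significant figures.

M_n ≈ 2030 kip·ft

T = A_s f_y = 12.71 × 75 = 953.25 kips.
a = T/(0.85 f'_c b) = 953.25/(0.85 × 3.95 × 22.9) = 12.398 in.
M_n = T(d − a/2) = 953.25 × (31.7 − 6.199) = 24308.8 kip·in = 24308.8/12 = 2025.73 kip·ft.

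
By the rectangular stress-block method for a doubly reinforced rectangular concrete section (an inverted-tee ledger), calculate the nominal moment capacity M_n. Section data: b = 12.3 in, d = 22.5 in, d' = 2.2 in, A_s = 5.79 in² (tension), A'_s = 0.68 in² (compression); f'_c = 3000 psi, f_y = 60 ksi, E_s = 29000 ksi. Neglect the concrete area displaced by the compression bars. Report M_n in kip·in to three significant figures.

Assume both steels yield.
a = (A_s − A'_s) f_y/(0.85 f'_c b) = (5.79 − 0.68) × 60/(0.85 × 3 × 12.3) = 9.775 in.
c = a/β₁ = 9.775/0.85 = 11.500 in; ε'_s = 0.003(c − d')/c = 0.0024 ≥ ε_y = 0.0021, so the compression steel yields.
M_n = (A_s − A'_s) f_y (d − a/2) + A'_s f_y (d − d') = 306.6 × (22.5 − 4.8875) + 40.8 × (22.5 − 2.2) = 5400.0 + 828.2 = 6228.2 kip·in.

M_n ≈ 6230 kip·in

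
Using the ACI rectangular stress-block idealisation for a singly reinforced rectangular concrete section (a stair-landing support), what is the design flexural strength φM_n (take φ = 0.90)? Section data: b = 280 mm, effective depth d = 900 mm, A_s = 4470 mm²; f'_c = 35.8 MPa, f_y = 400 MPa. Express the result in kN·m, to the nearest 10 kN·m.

T = A_s f_y = 4470 × 400 = 1788000 N = 1788 kN.
From C = T: a = T/(0.85 f'_c b) = 1788000/(0.85 × 35.8 × 280) = 209.85 mm.
M_n = T(d − a/2) = 1788 kN × (900 − 104.925) mm = 1421.59 kN·m.
φM_n = 0.90 × 1421.59 = 1279.43 kN·m.

φM_n ≈ 1280 kN·m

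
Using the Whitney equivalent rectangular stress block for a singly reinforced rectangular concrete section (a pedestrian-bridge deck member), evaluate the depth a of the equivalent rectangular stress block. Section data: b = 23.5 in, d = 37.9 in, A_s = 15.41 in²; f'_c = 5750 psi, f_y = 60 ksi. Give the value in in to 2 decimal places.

T = A_s f_y = 15.41 × 60 = 924.6 kips.
a = T/(0.85 f'_c b) = 924.6/(0.85 × 5.75 × 23.5) = 8.05 in.

a ≈ 8.05 in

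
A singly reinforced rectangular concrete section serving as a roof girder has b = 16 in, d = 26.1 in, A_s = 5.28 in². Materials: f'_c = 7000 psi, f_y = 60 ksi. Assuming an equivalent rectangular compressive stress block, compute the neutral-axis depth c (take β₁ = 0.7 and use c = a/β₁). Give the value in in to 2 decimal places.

T = A_s f_y = 5.28 × 60 = 316.8 kips.
a = T/(0.85 f'_c b) = 316.8/(0.85 × 7 × 16) = 3.3277 in.
With β₁ = 0.7, c = a/β₁ = 3.3277/0.7 = 4.75 in.

c ≈ 4.75 in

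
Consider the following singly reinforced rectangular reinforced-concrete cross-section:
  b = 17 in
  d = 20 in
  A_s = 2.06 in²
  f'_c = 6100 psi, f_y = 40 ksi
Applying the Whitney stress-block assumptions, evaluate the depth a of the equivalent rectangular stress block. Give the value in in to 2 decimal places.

a ≈ 0.93 in

T = A_s f_y = 2.06 × 40 = 82.4 kips.
a = T/(0.85 f'_c b) = 82.4/(0.85 × 6.1 × 17) = 0.93 in.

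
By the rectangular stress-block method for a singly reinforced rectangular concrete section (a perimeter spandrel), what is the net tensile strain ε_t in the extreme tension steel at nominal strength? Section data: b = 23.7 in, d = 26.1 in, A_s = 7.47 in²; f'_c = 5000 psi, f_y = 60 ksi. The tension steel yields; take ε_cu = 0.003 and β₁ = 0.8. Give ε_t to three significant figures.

a = A_s f_y/(0.85 f'_c b) = 4.450 in.
β₁ = 0.8, so c = a/β₁ = 4.450/0.8 = 5.563 in.
From the linear strain diagram with ε_cu = 0.003: ε_t = 0.003 (d − c)/c = 0.003 × (26.1 − 5.563)/5.563 = 0.0111.
Since ε_t ≥ 0.005, the section is tension-controlled.

ε_t ≈ 0.0111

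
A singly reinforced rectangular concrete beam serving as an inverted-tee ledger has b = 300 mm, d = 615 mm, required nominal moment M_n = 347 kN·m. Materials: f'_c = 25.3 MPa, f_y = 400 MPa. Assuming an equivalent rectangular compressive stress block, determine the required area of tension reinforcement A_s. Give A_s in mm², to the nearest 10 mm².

A_s ≈ 1530 mm²

With M_n = 0.85 f'_c a b (d − a/2), solve the quadratic for a:
a = d − √(d² − 2M_n/(0.85 f'_c b)) = 615 − √(615² − 2 × 347×10⁶/(0.85 × 25.3 × 300)) = 94.76 mm.
A_s = 0.85 f'_c a b / f_y = 0.85 × 25.3 × 94.76 × 300 / 400 = 1528.4 mm².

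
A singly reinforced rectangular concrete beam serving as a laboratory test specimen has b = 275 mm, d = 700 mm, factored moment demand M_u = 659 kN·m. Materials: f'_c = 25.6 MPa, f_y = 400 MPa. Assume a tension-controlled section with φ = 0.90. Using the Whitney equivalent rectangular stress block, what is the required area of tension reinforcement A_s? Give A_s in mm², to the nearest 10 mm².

M_n = M_u/φ = 659/0.90 = 732.222 kN·m.
With M_n = 0.85 f'_c a b (d − a/2), solve the quadratic for a:
a = d − √(d² − 2M_n/(0.85 f'_c b)) = 700 − √(700² − 2 × 732.222×10⁶/(0.85 × 25.6 × 275)) = 204.75 mm.
A_s = 0.85 f'_c a b / f_y = 0.85 × 25.6 × 204.75 × 275 / 400 = 3063.1 mm².

A_s ≈ 3060 mm²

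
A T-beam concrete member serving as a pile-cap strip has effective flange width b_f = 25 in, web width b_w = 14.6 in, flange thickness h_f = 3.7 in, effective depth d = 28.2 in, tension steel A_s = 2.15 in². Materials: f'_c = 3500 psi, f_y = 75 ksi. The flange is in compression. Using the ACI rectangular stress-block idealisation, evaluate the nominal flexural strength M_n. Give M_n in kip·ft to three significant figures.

M_n ≈ 364 kip·ft

Tension: T = A_s f_y = 2.15 × 75 = 161.25 kips.
Try a within the flange: a = T/(0.85 f'_c b_f) = 161.25/(0.85 × 3.5 × 25) = 2.168 in.
Since a = 2.168 ≤ h_f = 3.7 in, the stress block lies entirely in the flange; analyse as a rectangular beam of width b_f.
M_n = T(d − a/2) = 161.25 × (28.2 − 1.084) = 4372.5 kip·in.
M_n = 4372.5/12 = 364.38 kip·ft.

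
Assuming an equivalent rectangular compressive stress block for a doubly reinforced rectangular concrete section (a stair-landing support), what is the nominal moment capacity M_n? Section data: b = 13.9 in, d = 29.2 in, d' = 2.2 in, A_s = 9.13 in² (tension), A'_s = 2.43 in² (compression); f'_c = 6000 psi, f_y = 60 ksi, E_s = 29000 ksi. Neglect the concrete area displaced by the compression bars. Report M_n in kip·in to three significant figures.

Assume both steels yield.
a = (A_s − A'_s) f_y/(0.85 f'_c b) = (9.13 − 2.43) × 60/(0.85 × 6 × 13.9) = 5.671 in.
c = a/β₁ = 5.671/0.75 = 7.561 in; ε'_s = 0.003(c − d')/c = 0.0021 ≥ ε_y = 0.0021, so the compression steel yields.
M_n = (A_s − A'_s) f_y (d − a/2) + A'_s f_y (d − d') = 402 × (29.2 − 2.8355) + 145.8 × (29.2 − 2.2) = 10598.5 + 3936.6 = 14535.1 kip·in.

M_n ≈ 14500 kip·in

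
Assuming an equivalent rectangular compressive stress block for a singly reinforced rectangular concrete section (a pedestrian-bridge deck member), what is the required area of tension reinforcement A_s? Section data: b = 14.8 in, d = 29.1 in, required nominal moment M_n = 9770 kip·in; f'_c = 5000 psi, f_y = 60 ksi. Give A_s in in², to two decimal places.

From M_n = 0.85 f'_c a b (d − a/2):
a = d − √(d² − 2M_n/(0.85 f'_c b)) = 29.1 − √(29.1² − 2 × 9770/(0.85 × 5 × 14.8)) = 5.945 in.
A_s = 0.85 f'_c a b / f_y = 0.85 × 5 × 5.945 × 14.8 / 60 = 6.232 in².

A_s ≈ 6.23 in²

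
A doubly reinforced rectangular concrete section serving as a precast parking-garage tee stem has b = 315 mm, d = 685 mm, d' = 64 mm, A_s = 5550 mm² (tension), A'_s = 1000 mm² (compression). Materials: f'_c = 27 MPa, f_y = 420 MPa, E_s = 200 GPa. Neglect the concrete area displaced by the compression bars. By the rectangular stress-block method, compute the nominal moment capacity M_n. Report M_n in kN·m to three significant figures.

Assume both tension and compression steel yield.
Net tension couple steel: A_s − A'_s = 4550 mm².
a = (A_s − A'_s) f_y / (0.85 f'_c b) = 1911000/(0.85 × 27 × 315) = 264.34 mm.
c = a/β₁ = 264.34/0.85 = 310.99 mm; ε'_s = 0.003(c − d')/c = 0.0024 ≥ f_y/E_s = 0.0021, so compression steel does yield.
M_n = (A_s − A'_s) f_y (d − a/2) + A'_s f_y (d − d') = [1911000 × (685 − 132.17) + 420000 × (685 − 64)] × 10⁻⁶ = 1056.46 + 260.82 = 1317.28 kN·m.

M_n ≈ 1320 kN·m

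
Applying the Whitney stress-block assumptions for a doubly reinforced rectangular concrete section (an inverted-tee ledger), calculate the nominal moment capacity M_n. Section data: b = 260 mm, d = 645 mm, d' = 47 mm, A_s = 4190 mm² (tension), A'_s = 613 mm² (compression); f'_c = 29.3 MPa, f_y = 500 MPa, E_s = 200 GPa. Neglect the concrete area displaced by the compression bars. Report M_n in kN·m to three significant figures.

Assume both tension and compression steel yield.
Net tension couple steel: A_s − A'_s = 3577 mm².
a = (A_s − A'_s) f_y / (0.85 f'_c b) = 1788500/(0.85 × 29.3 × 260) = 276.20 mm.
c = a/β₁ = 276.20/0.841 = 328.42 mm; ε'_s = 0.003(c − d')/c = 0.0026 ≥ f_y/E_s = 0.0025, so compression steel does yield.
M_n = (A_s − A'_s) f_y (d − a/2) + A'_s f_y (d − d') = [1788500 × (645 − 138.1) + 306500 × (645 − 47)] × 10⁻⁶ = 906.59 + 183.29 = 1089.88 kN·m.

M_n ≈ 1090 kN·m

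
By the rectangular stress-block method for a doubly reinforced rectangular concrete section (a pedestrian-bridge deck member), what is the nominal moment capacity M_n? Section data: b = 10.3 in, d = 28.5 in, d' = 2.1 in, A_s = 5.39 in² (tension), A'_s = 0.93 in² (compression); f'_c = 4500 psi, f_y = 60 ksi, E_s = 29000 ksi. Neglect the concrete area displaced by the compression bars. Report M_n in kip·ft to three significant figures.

Assume both steels yield.
a = (A_s − A'_s) f_y/(0.85 f'_c b) = (5.39 − 0.93) × 60/(0.85 × 4.5 × 10.3) = 6.792 in.
c = a/β₁ = 6.792/0.825 = 8.233 in; ε'_s = 0.003(c − d')/c = 0.0022 ≥ ε_y = 0.0021, so the compression steel yields.
M_n = (A_s − A'_s) f_y (d − a/2) + A'_s f_y (d − d') = 267.6 × (28.5 − 3.396) + 55.8 × (28.5 − 2.1) = 6717.8 + 1473.1 = 8190.9 kip·in = 8190.9/12 = 682.58 kip·ft.

M_n ≈ 683 kip·ft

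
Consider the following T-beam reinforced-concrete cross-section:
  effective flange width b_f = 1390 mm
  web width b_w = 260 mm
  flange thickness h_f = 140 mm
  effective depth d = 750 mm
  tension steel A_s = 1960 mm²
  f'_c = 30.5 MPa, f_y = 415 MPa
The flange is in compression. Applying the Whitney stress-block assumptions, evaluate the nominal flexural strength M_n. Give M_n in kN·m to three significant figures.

M_n ≈ 601 kN·m

Tension: T = A_s f_y = 1960 × 415 = 813400 N.
Try a within the flange: a = T/(0.85 f'_c b_f) = 813400/(0.85 × 30.5 × 1390) = 22.57 mm.
Since a = 22.57 ≤ h_f = 140 mm, the stress block lies entirely in the flange; analyse as a rectangular beam of width b_f.
M_n = T(d − a/2) = 813400 × (750 − 11.285) = 600.87 × 10⁶ N·mm.
M_n = 600.87 kN·m.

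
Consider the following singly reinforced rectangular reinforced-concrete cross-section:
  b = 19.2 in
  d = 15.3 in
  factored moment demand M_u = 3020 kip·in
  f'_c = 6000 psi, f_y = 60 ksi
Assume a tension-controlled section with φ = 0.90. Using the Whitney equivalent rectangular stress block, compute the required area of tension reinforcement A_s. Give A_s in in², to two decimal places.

A_s ≈ 3.97 in²

M_n = M_u/φ = 3020/0.90 = 3355.56 kip·in.
From M_n = 0.85 f'_c a b (d − a/2):
a = d − √(d² − 2M_n/(0.85 f'_c b)) = 15.3 − √(15.3² − 2 × 3355.56/(0.85 × 6 × 19.2)) = 2.433 in.
A_s = 0.85 f'_c a b / f_y = 0.85 × 6 × 2.433 × 19.2 / 60 = 3.971 in².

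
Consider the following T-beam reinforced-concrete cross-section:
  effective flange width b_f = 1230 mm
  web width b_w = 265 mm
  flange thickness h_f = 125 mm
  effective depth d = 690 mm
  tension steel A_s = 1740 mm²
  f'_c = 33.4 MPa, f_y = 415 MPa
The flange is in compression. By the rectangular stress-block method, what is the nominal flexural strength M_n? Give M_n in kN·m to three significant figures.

M_n ≈ 491 kN·m

Tension: T = A_s f_y = 1740 × 415 = 722100 N.
Try a within the flange: a = T/(0.85 f'_c b_f) = 722100/(0.85 × 33.4 × 1230) = 20.68 mm.
Since a = 20.68 ≤ h_f = 125 mm, the stress block lies entirely in the flange; analyse as a rectangular beam of width b_f.
M_n = T(d − a/2) = 722100 × (690 − 10.34) = 490.78 × 10⁶ N·mm.
M_n = 490.78 kN·m.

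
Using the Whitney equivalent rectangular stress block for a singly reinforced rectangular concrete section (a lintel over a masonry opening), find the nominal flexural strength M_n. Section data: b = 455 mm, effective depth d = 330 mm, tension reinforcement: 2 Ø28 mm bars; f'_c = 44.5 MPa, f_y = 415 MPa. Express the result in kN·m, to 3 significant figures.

A_s = 2 × 616 = 1232 mm².
T = A_s f_y = 1232 × 415 = 511280 N = 511.28 kN.
From C = T: a = T/(0.85 f'_c b) = 511280/(0.85 × 44.5 × 455) = 29.71 mm.
M_n = T(d − a/2) = 511.28 kN × (330 − 14.855) mm = 161.13 kN·m.

M_n ≈ 161 kN·m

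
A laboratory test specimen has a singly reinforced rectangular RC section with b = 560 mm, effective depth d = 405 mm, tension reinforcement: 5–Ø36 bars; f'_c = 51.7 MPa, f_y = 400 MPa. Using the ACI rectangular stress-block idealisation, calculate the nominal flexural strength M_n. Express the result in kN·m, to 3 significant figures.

M_n ≈ 740 kN·m

A_s = 5 × 1018 = 5090 mm².
T = A_s f_y = 5090 × 400 = 2036000 N = 2036 kN.
From C = T: a = T/(0.85 f'_c b) = 2036000/(0.85 × 51.7 × 560) = 82.73 mm.
M_n = T(d − a/2) = 2036 kN × (405 − 41.365) mm = 740.36 kN·m.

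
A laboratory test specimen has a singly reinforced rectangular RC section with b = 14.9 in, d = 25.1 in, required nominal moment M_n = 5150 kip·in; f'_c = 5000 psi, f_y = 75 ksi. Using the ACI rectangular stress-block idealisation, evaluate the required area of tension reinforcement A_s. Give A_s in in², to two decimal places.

From M_n = 0.85 f'_c a b (d − a/2):
a = d − √(d² − 2M_n/(0.85 f'_c b)) = 25.1 − √(25.1² − 2 × 5150/(0.85 × 5 × 14.9)) = 3.482 in.
A_s = 0.85 f'_c a b / f_y = 0.85 × 5 × 3.482 × 14.9 / 75 = 2.940 in².

A_s ≈ 2.94 in²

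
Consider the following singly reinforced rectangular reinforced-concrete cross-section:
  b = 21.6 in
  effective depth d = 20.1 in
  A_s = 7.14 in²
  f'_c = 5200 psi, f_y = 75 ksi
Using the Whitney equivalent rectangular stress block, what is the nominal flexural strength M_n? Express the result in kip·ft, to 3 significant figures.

T = A_s f_y = 7.14 × 75 = 535.5 kips.
a = T/(0.85 f'_c b) = 535.5/(0.85 × 5.2 × 21.6) = 5.609 in.
M_n = T(d − a/2) = 535.5 × (20.1 − 2.8045) = 9261.7 kip·in = 9261.7/12 = 771.81 kip·ft.

M_n ≈ 772 kip·ft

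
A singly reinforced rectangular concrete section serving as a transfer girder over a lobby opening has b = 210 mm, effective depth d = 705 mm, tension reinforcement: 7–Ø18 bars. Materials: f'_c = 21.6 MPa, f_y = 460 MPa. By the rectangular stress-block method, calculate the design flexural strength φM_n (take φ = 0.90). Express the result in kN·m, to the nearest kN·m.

A_s = 7 × 254 = 1778 mm².
T = A_s f_y = 1778 × 460 = 817880 N = 817.88 kN.
From C = T: a = T/(0.85 f'_c b) = 817880/(0.85 × 21.6 × 210) = 212.13 mm.
M_n = T(d − a/2) = 817.88 kN × (705 − 106.065) mm = 489.86 kN·m.
φM_n = 0.90 × 489.86 = 440.87 kN·m.

φM_n ≈ 441 kN·m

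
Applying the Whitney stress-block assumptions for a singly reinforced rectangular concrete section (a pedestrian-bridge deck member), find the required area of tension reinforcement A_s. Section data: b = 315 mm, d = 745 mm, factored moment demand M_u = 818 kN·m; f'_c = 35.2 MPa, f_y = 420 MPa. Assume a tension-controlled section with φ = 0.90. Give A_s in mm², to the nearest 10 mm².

M_n = M_u/φ = 818/0.90 = 908.889 kN·m.
With M_n = 0.85 f'_c a b (d − a/2), solve the quadratic for a:
a = d − √(d² − 2M_n/(0.85 f'_c b)) = 745 − √(745² − 2 × 908.889×10⁶/(0.85 × 35.2 × 315)) = 143.21 mm.
A_s = 0.85 f'_c a b / f_y = 0.85 × 35.2 × 143.21 × 315 / 420 = 3213.6 mm².

A_s ≈ 3210 mm²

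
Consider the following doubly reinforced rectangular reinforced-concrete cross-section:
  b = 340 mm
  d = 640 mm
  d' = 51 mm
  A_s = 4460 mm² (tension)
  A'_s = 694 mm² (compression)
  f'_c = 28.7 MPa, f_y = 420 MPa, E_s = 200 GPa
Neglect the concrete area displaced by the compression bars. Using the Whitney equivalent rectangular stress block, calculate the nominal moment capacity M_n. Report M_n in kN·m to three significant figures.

M_n ≈ 1030 kN·m

Assume both tension and compression steel yield.
Net tension couple steel: A_s − A'_s = 3766 mm².
a = (A_s − A'_s) f_y / (0.85 f'_c b) = 1581720/(0.85 × 28.7 × 340) = 190.70 mm.
c = a/β₁ = 190.70/0.845 = 225.68 mm; ε'_s = 0.003(c − d')/c = 0.0023 ≥ f_y/E_s = 0.0021, so compression steel does yield.
M_n = (A_s − A'_s) f_y (d − a/2) + A'_s f_y (d − d') = [1581720 × (640 − 95.35) + 291480 × (640 − 51)] × 10⁻⁶ = 861.48 + 171.68 = 1033.16 kN·m.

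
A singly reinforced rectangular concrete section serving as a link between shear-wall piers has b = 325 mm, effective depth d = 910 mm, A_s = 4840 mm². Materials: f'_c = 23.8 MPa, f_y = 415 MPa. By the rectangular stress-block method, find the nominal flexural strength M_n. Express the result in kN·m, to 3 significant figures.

T = A_s f_y = 4840 × 415 = 2008600 N = 2008.6 kN.
From C = T: a = T/(0.85 f'_c b) = 2008600/(0.85 × 23.8 × 325) = 305.50 mm.
M_n = T(d − a/2) = 2008.6 kN × (910 − 152.75) mm = 1521.01 kN·m.

M_n ≈ 1520 kN·m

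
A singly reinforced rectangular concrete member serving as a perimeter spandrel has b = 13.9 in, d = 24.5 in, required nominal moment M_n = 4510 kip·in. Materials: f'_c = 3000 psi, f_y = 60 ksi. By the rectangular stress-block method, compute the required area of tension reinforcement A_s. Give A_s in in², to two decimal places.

From M_n = 0.85 f'_c a b (d − a/2):
a = d − √(d² − 2M_n/(0.85 f'_c b)) = 24.5 − √(24.5² − 2 × 4510/(0.85 × 3 × 13.9)) = 5.905 in.
A_s = 0.85 f'_c a b / f_y = 0.85 × 3 × 5.905 × 13.9 / 60 = 3.488 in².

A_s ≈ 3.49 in²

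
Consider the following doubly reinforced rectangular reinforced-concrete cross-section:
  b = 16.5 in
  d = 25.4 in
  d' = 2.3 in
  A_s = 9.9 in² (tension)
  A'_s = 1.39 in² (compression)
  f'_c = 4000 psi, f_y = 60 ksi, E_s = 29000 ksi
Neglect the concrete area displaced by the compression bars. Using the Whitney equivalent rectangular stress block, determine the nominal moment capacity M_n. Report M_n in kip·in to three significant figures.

Assume both steels yield.
a = (A_s − A'_s) f_y/(0.85 f'_c b) = (9.9 − 1.39) × 60/(0.85 × 4 × 16.5) = 9.102 in.
c = a/β₁ = 9.102/0.85 = 10.708 in; ε'_s = 0.003(c − d')/c = 0.0024 ≥ ε_y = 0.0021, so the compression steel yields.
M_n = (A_s − A'_s) f_y (d − a/2) + A'_s f_y (d − d') = 510.6 × (25.4 − 4.551) + 83.4 × (25.4 − 2.3) = 10645.5 + 1926.5 = 12572.0 kip·in.

M_n ≈ 12600 kip·in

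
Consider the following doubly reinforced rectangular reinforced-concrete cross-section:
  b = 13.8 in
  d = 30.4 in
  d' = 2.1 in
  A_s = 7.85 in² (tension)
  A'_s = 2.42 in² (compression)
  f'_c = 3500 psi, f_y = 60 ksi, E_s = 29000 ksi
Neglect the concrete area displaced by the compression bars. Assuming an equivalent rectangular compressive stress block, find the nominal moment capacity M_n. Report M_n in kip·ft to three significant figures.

M_n ≈ 1060 kip·ft

Assume both steels yield.
a = (A_s − A'_s) f_y/(0.85 f'_c b) = (7.85 − 2.42) × 60/(0.85 × 3.5 × 13.8) = 7.936 in.
c = a/β₁ = 7.936/0.85 = 9.336 in; ε'_s = 0.003(c − d')/c = 0.0023 ≥ ε_y = 0.0021, so the compression steel yields.
M_n = (A_s − A'_s) f_y (d − a/2) + A'_s f_y (d − d') = 325.8 × (30.4 − 3.968) + 145.2 × (30.4 − 2.1) = 8611.5 + 4109.2 = 12720.7 kip·in = 12720.7/12 = 1060.06 kip·ft.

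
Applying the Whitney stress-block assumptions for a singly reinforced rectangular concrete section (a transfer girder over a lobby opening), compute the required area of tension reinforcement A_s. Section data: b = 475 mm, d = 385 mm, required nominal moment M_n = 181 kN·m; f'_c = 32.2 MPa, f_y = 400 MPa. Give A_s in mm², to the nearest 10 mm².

With M_n = 0.85 f'_c a b (d − a/2), solve the quadratic for a:
a = d − √(d² − 2M_n/(0.85 f'_c b)) = 385 − √(385² − 2 × 181×10⁶/(0.85 × 32.2 × 475)) = 38.04 mm.
A_s = 0.85 f'_c a b / f_y = 0.85 × 32.2 × 38.04 × 475 / 400 = 1236.4 mm².

A_s ≈ 1240 mm²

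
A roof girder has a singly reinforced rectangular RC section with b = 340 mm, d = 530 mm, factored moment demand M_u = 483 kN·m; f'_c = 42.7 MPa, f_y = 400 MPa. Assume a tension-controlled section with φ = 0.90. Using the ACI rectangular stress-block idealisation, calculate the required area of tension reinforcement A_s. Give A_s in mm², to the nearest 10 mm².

M_n = M_u/φ = 483/0.90 = 536.667 kN·m.
With M_n = 0.85 f'_c a b (d − a/2), solve the quadratic for a:
a = d − √(d² − 2M_n/(0.85 f'_c b)) = 530 − √(530² − 2 × 536.667×10⁶/(0.85 × 42.7 × 340)) = 89.63 mm.
A_s = 0.85 f'_c a b / f_y = 0.85 × 42.7 × 89.63 × 340 / 400 = 2765.2 mm².

A_s ≈ 2770 mm²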